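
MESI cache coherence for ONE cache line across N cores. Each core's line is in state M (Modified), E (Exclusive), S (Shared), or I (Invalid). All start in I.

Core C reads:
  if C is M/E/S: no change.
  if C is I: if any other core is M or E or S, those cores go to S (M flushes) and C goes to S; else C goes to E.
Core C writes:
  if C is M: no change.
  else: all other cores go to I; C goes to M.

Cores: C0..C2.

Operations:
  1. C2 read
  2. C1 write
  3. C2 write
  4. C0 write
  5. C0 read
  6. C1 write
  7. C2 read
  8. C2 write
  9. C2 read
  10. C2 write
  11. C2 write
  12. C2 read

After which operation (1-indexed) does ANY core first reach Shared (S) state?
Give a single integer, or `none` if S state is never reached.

Op 1: C2 read [C2 read from I: no other sharers -> C2=E (exclusive)] -> [I,I,E]
Op 2: C1 write [C1 write: invalidate ['C2=E'] -> C1=M] -> [I,M,I]
Op 3: C2 write [C2 write: invalidate ['C1=M'] -> C2=M] -> [I,I,M]
Op 4: C0 write [C0 write: invalidate ['C2=M'] -> C0=M] -> [M,I,I]
Op 5: C0 read [C0 read: already in M, no change] -> [M,I,I]
Op 6: C1 write [C1 write: invalidate ['C0=M'] -> C1=M] -> [I,M,I]
Op 7: C2 read [C2 read from I: others=['C1=M'] -> C2=S, others downsized to S] -> [I,S,S]
  -> First S state at op 7; remaining ops need not be traced.

Answer: 7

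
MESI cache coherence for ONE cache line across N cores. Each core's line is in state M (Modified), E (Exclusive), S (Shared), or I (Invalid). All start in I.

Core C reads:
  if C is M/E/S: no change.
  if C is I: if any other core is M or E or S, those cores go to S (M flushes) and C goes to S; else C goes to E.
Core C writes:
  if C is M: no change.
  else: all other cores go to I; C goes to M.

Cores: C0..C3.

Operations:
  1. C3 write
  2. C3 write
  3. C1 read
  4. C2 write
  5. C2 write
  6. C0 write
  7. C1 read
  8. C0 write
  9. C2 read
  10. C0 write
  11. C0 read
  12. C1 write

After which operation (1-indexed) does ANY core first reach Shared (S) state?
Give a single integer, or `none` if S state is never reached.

Op 1: C3 write [C3 write: invalidate none -> C3=M] -> [I,I,I,M]
Op 2: C3 write [C3 write: already M (modified), no change] -> [I,I,I,M]
Op 3: C1 read [C1 read from I: others=['C3=M'] -> C1=S, others downsized to S] -> [I,S,I,S]
  -> First S state at op 3; remaining ops need not be traced.

Answer: 3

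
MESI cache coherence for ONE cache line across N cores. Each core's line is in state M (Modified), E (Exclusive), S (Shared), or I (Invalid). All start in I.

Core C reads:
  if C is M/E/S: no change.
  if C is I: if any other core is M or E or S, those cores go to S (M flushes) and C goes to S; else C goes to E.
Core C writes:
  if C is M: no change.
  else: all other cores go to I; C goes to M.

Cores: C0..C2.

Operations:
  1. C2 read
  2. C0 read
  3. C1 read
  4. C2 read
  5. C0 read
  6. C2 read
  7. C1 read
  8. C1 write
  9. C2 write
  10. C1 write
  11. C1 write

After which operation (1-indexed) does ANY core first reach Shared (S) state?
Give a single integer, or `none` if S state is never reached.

Op 1: C2 read [C2 read from I: no other sharers -> C2=E (exclusive)] -> [I,I,E]
Op 2: C0 read [C0 read from I: others=['C2=E'] -> C0=S, others downsized to S] -> [S,I,S]
  -> First S state at op 2; remaining ops need not be traced.

Answer: 2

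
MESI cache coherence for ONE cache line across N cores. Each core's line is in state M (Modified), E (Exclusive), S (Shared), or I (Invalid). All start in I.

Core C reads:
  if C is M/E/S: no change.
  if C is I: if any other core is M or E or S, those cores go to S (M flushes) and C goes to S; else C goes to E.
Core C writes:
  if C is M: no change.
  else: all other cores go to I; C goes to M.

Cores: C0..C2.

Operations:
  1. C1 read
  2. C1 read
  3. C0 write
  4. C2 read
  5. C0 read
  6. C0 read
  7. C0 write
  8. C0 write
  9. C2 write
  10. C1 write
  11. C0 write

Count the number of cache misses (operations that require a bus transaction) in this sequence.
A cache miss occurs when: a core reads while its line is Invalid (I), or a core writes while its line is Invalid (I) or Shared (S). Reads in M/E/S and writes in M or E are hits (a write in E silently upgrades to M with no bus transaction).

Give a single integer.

Answer: 7

Derivation:
Op 1: C1 read [C1 read from I: no other sharers -> C1=E (exclusive)] -> [I,E,I] [MISS #1: read from I]
Op 2: C1 read [C1 read: already in E, no change] -> [I,E,I] [hit: read from E]
Op 3: C0 write [C0 write: invalidate ['C1=E'] -> C0=M] -> [M,I,I] [MISS #2: write from I]
Op 4: C2 read [C2 read from I: others=['C0=M'] -> C2=S, others downsized to S] -> [S,I,S] [MISS #3: read from I]
Op 5: C0 read [C0 read: already in S, no change] -> [S,I,S] [hit: read from S]
Op 6: C0 read [C0 read: already in S, no change] -> [S,I,S] [hit: read from S]
Op 7: C0 write [C0 write: invalidate ['C2=S'] -> C0=M] -> [M,I,I] [MISS #4: write from S]
Op 8: C0 write [C0 write: already M (modified), no change] -> [M,I,I] [hit: write from M]
Op 9: C2 write [C2 write: invalidate ['C0=M'] -> C2=M] -> [I,I,M] [MISS #5: write from I]
Op 10: C1 write [C1 write: invalidate ['C2=M'] -> C1=M] -> [I,M,I] [MISS #6: write from I]
Op 11: C0 write [C0 write: invalidate ['C1=M'] -> C0=M] -> [M,I,I] [MISS #7: write from I]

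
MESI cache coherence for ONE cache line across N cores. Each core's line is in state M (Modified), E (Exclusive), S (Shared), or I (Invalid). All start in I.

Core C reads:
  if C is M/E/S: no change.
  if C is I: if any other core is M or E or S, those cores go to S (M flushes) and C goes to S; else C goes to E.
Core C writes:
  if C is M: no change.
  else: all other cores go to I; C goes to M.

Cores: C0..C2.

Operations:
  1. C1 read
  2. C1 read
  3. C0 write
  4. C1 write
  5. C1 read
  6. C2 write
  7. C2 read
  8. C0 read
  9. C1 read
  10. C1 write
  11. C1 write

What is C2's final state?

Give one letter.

Answer: I

Derivation:
Op 1: C1 read [C1 read from I: no other sharers -> C1=E (exclusive)] -> [I,E,I]
Op 2: C1 read [C1 read: already in E, no change] -> [I,E,I]
Op 3: C0 write [C0 write: invalidate ['C1=E'] -> C0=M] -> [M,I,I]
Op 4: C1 write [C1 write: invalidate ['C0=M'] -> C1=M] -> [I,M,I]
Op 5: C1 read [C1 read: already in M, no change] -> [I,M,I]
Op 6: C2 write [C2 write: invalidate ['C1=M'] -> C2=M] -> [I,I,M]
Op 7: C2 read [C2 read: already in M, no change] -> [I,I,M]
Op 8: C0 read [C0 read from I: others=['C2=M'] -> C0=S, others downsized to S] -> [S,I,S]
Op 9: C1 read [C1 read from I: others=['C0=S', 'C2=S'] -> C1=S, others downsized to S] -> [S,S,S]
Op 10: C1 write [C1 write: invalidate ['C0=S', 'C2=S'] -> C1=M] -> [I,M,I]
Op 11: C1 write [C1 write: already M (modified), no change] -> [I,M,I]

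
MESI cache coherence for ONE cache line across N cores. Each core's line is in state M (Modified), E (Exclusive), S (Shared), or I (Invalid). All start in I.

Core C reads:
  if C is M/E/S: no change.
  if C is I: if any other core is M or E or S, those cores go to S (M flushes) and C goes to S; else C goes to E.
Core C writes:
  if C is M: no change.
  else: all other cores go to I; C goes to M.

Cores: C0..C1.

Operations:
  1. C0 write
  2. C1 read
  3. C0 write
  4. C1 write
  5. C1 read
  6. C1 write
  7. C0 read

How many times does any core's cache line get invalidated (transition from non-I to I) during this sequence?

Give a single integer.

Op 1: C0 write [C0 write: invalidate none -> C0=M] -> [M,I] (invalidations this op: 0; running total: 0)
Op 2: C1 read [C1 read from I: others=['C0=M'] -> C1=S, others downsized to S] -> [S,S] (invalidations this op: 0; running total: 0)
Op 3: C0 write [C0 write: invalidate ['C1=S'] -> C0=M] -> [M,I] (invalidations this op: 1; running total: 1)
Op 4: C1 write [C1 write: invalidate ['C0=M'] -> C1=M] -> [I,M] (invalidations this op: 1; running total: 2)
Op 5: C1 read [C1 read: already in M, no change] -> [I,M] (invalidations this op: 0; running total: 2)
Op 6: C1 write [C1 write: already M (modified), no change] -> [I,M] (invalidations this op: 0; running total: 2)
Op 7: C0 read [C0 read from I: others=['C1=M'] -> C0=S, others downsized to S] -> [S,S] (invalidations this op: 0; running total: 2)

Answer: 2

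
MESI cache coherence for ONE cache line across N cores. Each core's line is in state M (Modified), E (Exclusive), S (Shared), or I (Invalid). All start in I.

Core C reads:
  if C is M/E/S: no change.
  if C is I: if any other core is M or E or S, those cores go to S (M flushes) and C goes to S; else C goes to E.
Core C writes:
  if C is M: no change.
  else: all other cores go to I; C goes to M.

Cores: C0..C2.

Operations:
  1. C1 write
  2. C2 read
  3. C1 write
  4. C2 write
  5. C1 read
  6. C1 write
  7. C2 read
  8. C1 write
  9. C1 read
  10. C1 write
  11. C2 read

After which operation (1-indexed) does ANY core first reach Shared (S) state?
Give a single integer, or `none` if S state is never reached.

Answer: 2

Derivation:
Op 1: C1 write [C1 write: invalidate none -> C1=M] -> [I,M,I]
Op 2: C2 read [C2 read from I: others=['C1=M'] -> C2=S, others downsized to S] -> [I,S,S]
  -> First S state at op 2; remaining ops need not be traced.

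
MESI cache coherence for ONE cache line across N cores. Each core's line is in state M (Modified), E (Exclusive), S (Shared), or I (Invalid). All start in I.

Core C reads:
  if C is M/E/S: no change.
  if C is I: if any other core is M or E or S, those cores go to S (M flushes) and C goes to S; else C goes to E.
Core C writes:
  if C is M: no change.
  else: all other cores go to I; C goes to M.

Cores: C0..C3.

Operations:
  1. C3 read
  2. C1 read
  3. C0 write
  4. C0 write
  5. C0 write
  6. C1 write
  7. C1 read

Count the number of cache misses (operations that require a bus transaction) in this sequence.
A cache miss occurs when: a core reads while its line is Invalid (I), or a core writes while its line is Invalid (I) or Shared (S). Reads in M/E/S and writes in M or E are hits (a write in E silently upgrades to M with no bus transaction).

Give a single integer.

Answer: 4

Derivation:
Op 1: C3 read [C3 read from I: no other sharers -> C3=E (exclusive)] -> [I,I,I,E] [MISS #1: read from I]
Op 2: C1 read [C1 read from I: others=['C3=E'] -> C1=S, others downsized to S] -> [I,S,I,S] [MISS #2: read from I]
Op 3: C0 write [C0 write: invalidate ['C1=S', 'C3=S'] -> C0=M] -> [M,I,I,I] [MISS #3: write from I]
Op 4: C0 write [C0 write: already M (modified), no change] -> [M,I,I,I] [hit: write from M]
Op 5: C0 write [C0 write: already M (modified), no change] -> [M,I,I,I] [hit: write from M]
Op 6: C1 write [C1 write: invalidate ['C0=M'] -> C1=M] -> [I,M,I,I] [MISS #4: write from I]
Op 7: C1 read [C1 read: already in M, no change] -> [I,M,I,I] [hit: read from M]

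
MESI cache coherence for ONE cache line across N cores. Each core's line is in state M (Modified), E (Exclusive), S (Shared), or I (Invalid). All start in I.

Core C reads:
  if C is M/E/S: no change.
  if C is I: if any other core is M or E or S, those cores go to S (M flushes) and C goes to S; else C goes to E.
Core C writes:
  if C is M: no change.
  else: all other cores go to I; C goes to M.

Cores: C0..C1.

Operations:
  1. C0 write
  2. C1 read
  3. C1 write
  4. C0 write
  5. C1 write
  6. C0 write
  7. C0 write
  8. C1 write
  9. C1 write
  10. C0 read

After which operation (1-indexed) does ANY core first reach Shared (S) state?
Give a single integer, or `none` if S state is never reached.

Answer: 2

Derivation:
Op 1: C0 write [C0 write: invalidate none -> C0=M] -> [M,I]
Op 2: C1 read [C1 read from I: others=['C0=M'] -> C1=S, others downsized to S] -> [S,S]
  -> First S state at op 2; remaining ops need not be traced.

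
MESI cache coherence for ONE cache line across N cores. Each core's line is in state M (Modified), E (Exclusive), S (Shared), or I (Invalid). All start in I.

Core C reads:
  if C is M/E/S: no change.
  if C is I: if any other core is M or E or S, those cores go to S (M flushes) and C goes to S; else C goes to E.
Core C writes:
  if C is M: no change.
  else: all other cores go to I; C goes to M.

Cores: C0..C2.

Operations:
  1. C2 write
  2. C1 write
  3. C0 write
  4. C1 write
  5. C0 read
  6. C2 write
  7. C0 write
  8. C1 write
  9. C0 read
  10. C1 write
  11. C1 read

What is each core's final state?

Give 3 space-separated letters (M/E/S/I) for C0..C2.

Answer: I M I

Derivation:
Op 1: C2 write [C2 write: invalidate none -> C2=M] -> [I,I,M]
Op 2: C1 write [C1 write: invalidate ['C2=M'] -> C1=M] -> [I,M,I]
Op 3: C0 write [C0 write: invalidate ['C1=M'] -> C0=M] -> [M,I,I]
Op 4: C1 write [C1 write: invalidate ['C0=M'] -> C1=M] -> [I,M,I]
Op 5: C0 read [C0 read from I: others=['C1=M'] -> C0=S, others downsized to S] -> [S,S,I]
Op 6: C2 write [C2 write: invalidate ['C0=S', 'C1=S'] -> C2=M] -> [I,I,M]
Op 7: C0 write [C0 write: invalidate ['C2=M'] -> C0=M] -> [M,I,I]
Op 8: C1 write [C1 write: invalidate ['C0=M'] -> C1=M] -> [I,M,I]
Op 9: C0 read [C0 read from I: others=['C1=M'] -> C0=S, others downsized to S] -> [S,S,I]
Op 10: C1 write [C1 write: invalidate ['C0=S'] -> C1=M] -> [I,M,I]
Op 11: C1 read [C1 read: already in M, no change] -> [I,M,I]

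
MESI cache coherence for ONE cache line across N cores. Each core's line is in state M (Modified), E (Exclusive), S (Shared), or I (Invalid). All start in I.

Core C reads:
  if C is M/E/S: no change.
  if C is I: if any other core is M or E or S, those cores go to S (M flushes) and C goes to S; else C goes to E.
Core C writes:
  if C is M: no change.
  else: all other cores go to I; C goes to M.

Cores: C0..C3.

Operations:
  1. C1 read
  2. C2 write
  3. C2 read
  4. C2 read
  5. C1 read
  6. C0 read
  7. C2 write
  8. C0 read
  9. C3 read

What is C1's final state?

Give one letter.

Op 1: C1 read [C1 read from I: no other sharers -> C1=E (exclusive)] -> [I,E,I,I]
Op 2: C2 write [C2 write: invalidate ['C1=E'] -> C2=M] -> [I,I,M,I]
Op 3: C2 read [C2 read: already in M, no change] -> [I,I,M,I]
Op 4: C2 read [C2 read: already in M, no change] -> [I,I,M,I]
Op 5: C1 read [C1 read from I: others=['C2=M'] -> C1=S, others downsized to S] -> [I,S,S,I]
Op 6: C0 read [C0 read from I: others=['C1=S', 'C2=S'] -> C0=S, others downsized to S] -> [S,S,S,I]
Op 7: C2 write [C2 write: invalidate ['C0=S', 'C1=S'] -> C2=M] -> [I,I,M,I]
Op 8: C0 read [C0 read from I: others=['C2=M'] -> C0=S, others downsized to S] -> [S,I,S,I]
Op 9: C3 read [C3 read from I: others=['C0=S', 'C2=S'] -> C3=S, others downsized to S] -> [S,I,S,S]

Answer: I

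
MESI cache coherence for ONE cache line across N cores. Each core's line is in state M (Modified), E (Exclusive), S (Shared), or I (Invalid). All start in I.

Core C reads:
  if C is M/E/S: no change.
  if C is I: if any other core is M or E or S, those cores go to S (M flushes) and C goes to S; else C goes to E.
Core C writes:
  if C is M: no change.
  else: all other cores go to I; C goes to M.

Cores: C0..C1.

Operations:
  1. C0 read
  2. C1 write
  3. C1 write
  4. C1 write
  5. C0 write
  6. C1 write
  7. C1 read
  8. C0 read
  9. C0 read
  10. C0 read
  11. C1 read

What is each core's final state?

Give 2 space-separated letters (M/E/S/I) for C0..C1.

Op 1: C0 read [C0 read from I: no other sharers -> C0=E (exclusive)] -> [E,I]
Op 2: C1 write [C1 write: invalidate ['C0=E'] -> C1=M] -> [I,M]
Op 3: C1 write [C1 write: already M (modified), no change] -> [I,M]
Op 4: C1 write [C1 write: already M (modified), no change] -> [I,M]
Op 5: C0 write [C0 write: invalidate ['C1=M'] -> C0=M] -> [M,I]
Op 6: C1 write [C1 write: invalidate ['C0=M'] -> C1=M] -> [I,M]
Op 7: C1 read [C1 read: already in M, no change] -> [I,M]
Op 8: C0 read [C0 read from I: others=['C1=M'] -> C0=S, others downsized to S] -> [S,S]
Op 9: C0 read [C0 read: already in S, no change] -> [S,S]
Op 10: C0 read [C0 read: already in S, no change] -> [S,S]
Op 11: C1 read [C1 read: already in S, no change] -> [S,S]

Answer: S S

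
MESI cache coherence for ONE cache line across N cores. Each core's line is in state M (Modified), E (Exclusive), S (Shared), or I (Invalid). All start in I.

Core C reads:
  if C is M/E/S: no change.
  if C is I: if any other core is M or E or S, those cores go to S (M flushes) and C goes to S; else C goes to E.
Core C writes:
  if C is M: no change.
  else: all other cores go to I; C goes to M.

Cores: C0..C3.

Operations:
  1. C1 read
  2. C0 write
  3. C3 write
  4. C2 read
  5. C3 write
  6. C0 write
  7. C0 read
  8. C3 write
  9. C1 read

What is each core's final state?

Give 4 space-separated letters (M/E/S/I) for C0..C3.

Answer: I S I S

Derivation:
Op 1: C1 read [C1 read from I: no other sharers -> C1=E (exclusive)] -> [I,E,I,I]
Op 2: C0 write [C0 write: invalidate ['C1=E'] -> C0=M] -> [M,I,I,I]
Op 3: C3 write [C3 write: invalidate ['C0=M'] -> C3=M] -> [I,I,I,M]
Op 4: C2 read [C2 read from I: others=['C3=M'] -> C2=S, others downsized to S] -> [I,I,S,S]
Op 5: C3 write [C3 write: invalidate ['C2=S'] -> C3=M] -> [I,I,I,M]
Op 6: C0 write [C0 write: invalidate ['C3=M'] -> C0=M] -> [M,I,I,I]
Op 7: C0 read [C0 read: already in M, no change] -> [M,I,I,I]
Op 8: C3 write [C3 write: invalidate ['C0=M'] -> C3=M] -> [I,I,I,M]
Op 9: C1 read [C1 read from I: others=['C3=M'] -> C1=S, others downsized to S] -> [I,S,I,S]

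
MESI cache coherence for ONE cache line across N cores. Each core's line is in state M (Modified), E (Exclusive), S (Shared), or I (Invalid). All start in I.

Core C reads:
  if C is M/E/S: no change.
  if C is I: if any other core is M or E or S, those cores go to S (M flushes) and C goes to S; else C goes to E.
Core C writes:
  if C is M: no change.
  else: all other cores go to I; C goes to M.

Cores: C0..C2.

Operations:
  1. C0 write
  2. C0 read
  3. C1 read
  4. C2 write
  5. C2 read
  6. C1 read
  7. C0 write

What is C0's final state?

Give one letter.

Op 1: C0 write [C0 write: invalidate none -> C0=M] -> [M,I,I]
Op 2: C0 read [C0 read: already in M, no change] -> [M,I,I]
Op 3: C1 read [C1 read from I: others=['C0=M'] -> C1=S, others downsized to S] -> [S,S,I]
Op 4: C2 write [C2 write: invalidate ['C0=S', 'C1=S'] -> C2=M] -> [I,I,M]
Op 5: C2 read [C2 read: already in M, no change] -> [I,I,M]
Op 6: C1 read [C1 read from I: others=['C2=M'] -> C1=S, others downsized to S] -> [I,S,S]
Op 7: C0 write [C0 write: invalidate ['C1=S', 'C2=S'] -> C0=M] -> [M,I,I]

Answer: M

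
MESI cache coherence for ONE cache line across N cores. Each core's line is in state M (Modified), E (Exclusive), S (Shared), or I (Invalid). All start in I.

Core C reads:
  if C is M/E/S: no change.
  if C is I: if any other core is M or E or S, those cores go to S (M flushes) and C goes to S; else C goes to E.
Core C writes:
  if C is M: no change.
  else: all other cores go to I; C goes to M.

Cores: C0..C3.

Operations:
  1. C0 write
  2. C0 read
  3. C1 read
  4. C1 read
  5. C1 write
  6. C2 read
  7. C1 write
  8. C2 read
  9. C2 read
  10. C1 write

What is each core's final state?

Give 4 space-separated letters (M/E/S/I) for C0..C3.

Op 1: C0 write [C0 write: invalidate none -> C0=M] -> [M,I,I,I]
Op 2: C0 read [C0 read: already in M, no change] -> [M,I,I,I]
Op 3: C1 read [C1 read from I: others=['C0=M'] -> C1=S, others downsized to S] -> [S,S,I,I]
Op 4: C1 read [C1 read: already in S, no change] -> [S,S,I,I]
Op 5: C1 write [C1 write: invalidate ['C0=S'] -> C1=M] -> [I,M,I,I]
Op 6: C2 read [C2 read from I: others=['C1=M'] -> C2=S, others downsized to S] -> [I,S,S,I]
Op 7: C1 write [C1 write: invalidate ['C2=S'] -> C1=M] -> [I,M,I,I]
Op 8: C2 read [C2 read from I: others=['C1=M'] -> C2=S, others downsized to S] -> [I,S,S,I]
Op 9: C2 read [C2 read: already in S, no change] -> [I,S,S,I]
Op 10: C1 write [C1 write: invalidate ['C2=S'] -> C1=M] -> [I,M,I,I]

Answer: I M I I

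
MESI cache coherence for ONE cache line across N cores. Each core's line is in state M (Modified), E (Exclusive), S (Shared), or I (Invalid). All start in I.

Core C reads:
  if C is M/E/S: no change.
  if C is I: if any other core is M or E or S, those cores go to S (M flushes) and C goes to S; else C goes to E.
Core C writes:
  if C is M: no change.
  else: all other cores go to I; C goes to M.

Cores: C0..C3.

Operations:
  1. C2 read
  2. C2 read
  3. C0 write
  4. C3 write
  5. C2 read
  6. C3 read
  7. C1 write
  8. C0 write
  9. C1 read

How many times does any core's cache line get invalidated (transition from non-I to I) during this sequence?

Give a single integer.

Answer: 5

Derivation:
Op 1: C2 read [C2 read from I: no other sharers -> C2=E (exclusive)] -> [I,I,E,I] (invalidations this op: 0; running total: 0)
Op 2: C2 read [C2 read: already in E, no change] -> [I,I,E,I] (invalidations this op: 0; running total: 0)
Op 3: C0 write [C0 write: invalidate ['C2=E'] -> C0=M] -> [M,I,I,I] (invalidations this op: 1; running total: 1)
Op 4: C3 write [C3 write: invalidate ['C0=M'] -> C3=M] -> [I,I,I,M] (invalidations this op: 1; running total: 2)
Op 5: C2 read [C2 read from I: others=['C3=M'] -> C2=S, others downsized to S] -> [I,I,S,S] (invalidations this op: 0; running total: 2)
Op 6: C3 read [C3 read: already in S, no change] -> [I,I,S,S] (invalidations this op: 0; running total: 2)
Op 7: C1 write [C1 write: invalidate ['C2=S', 'C3=S'] -> C1=M] -> [I,M,I,I] (invalidations this op: 2; running total: 4)
Op 8: C0 write [C0 write: invalidate ['C1=M'] -> C0=M] -> [M,I,I,I] (invalidations this op: 1; running total: 5)
Op 9: C1 read [C1 read from I: others=['C0=M'] -> C1=S, others downsized to S] -> [S,S,I,I] (invalidations this op: 0; running total: 5)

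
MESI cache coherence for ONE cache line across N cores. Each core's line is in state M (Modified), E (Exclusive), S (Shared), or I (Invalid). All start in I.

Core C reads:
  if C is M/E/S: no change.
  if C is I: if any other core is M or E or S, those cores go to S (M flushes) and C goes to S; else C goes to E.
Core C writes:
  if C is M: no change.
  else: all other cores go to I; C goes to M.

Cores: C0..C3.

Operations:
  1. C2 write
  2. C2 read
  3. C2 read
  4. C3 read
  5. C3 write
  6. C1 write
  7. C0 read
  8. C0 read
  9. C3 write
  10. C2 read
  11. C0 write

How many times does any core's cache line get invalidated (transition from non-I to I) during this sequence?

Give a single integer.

Answer: 6

Derivation:
Op 1: C2 write [C2 write: invalidate none -> C2=M] -> [I,I,M,I] (invalidations this op: 0; running total: 0)
Op 2: C2 read [C2 read: already in M, no change] -> [I,I,M,I] (invalidations this op: 0; running total: 0)
Op 3: C2 read [C2 read: already in M, no change] -> [I,I,M,I] (invalidations this op: 0; running total: 0)
Op 4: C3 read [C3 read from I: others=['C2=M'] -> C3=S, others downsized to S] -> [I,I,S,S] (invalidations this op: 0; running total: 0)
Op 5: C3 write [C3 write: invalidate ['C2=S'] -> C3=M] -> [I,I,I,M] (invalidations this op: 1; running total: 1)
Op 6: C1 write [C1 write: invalidate ['C3=M'] -> C1=M] -> [I,M,I,I] (invalidations this op: 1; running total: 2)
Op 7: C0 read [C0 read from I: others=['C1=M'] -> C0=S, others downsized to S] -> [S,S,I,I] (invalidations this op: 0; running total: 2)
Op 8: C0 read [C0 read: already in S, no change] -> [S,S,I,I] (invalidations this op: 0; running total: 2)
Op 9: C3 write [C3 write: invalidate ['C0=S', 'C1=S'] -> C3=M] -> [I,I,I,M] (invalidations this op: 2; running total: 4)
Op 10: C2 read [C2 read from I: others=['C3=M'] -> C2=S, others downsized to S] -> [I,I,S,S] (invalidations this op: 0; running total: 4)
Op 11: C0 write [C0 write: invalidate ['C2=S', 'C3=S'] -> C0=M] -> [M,I,I,I] (invalidations this op: 2; running total: 6)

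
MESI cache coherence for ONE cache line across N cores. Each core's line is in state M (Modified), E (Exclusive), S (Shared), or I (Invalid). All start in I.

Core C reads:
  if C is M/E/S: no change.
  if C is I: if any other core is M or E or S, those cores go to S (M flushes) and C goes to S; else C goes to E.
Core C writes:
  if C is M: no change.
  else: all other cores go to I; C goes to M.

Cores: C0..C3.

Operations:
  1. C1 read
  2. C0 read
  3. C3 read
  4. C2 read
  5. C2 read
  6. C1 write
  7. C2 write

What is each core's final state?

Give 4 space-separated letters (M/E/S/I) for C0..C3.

Op 1: C1 read [C1 read from I: no other sharers -> C1=E (exclusive)] -> [I,E,I,I]
Op 2: C0 read [C0 read from I: others=['C1=E'] -> C0=S, others downsized to S] -> [S,S,I,I]
Op 3: C3 read [C3 read from I: others=['C0=S', 'C1=S'] -> C3=S, others downsized to S] -> [S,S,I,S]
Op 4: C2 read [C2 read from I: others=['C0=S', 'C1=S', 'C3=S'] -> C2=S, others downsized to S] -> [S,S,S,S]
Op 5: C2 read [C2 read: already in S, no change] -> [S,S,S,S]
Op 6: C1 write [C1 write: invalidate ['C0=S', 'C2=S', 'C3=S'] -> C1=M] -> [I,M,I,I]
Op 7: C2 write [C2 write: invalidate ['C1=M'] -> C2=M] -> [I,I,M,I]

Answer: I I M I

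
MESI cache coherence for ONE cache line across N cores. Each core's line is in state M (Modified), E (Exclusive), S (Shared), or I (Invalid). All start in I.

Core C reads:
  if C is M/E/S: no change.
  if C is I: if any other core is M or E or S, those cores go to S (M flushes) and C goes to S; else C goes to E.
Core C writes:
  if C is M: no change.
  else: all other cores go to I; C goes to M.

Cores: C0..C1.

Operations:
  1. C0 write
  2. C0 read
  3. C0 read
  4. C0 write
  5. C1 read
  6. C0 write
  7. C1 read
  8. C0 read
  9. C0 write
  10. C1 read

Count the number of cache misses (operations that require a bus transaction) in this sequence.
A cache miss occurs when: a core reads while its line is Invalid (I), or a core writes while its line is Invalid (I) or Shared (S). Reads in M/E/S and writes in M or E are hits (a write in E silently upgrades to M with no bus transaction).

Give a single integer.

Answer: 6

Derivation:
Op 1: C0 write [C0 write: invalidate none -> C0=M] -> [M,I] [MISS #1: write from I]
Op 2: C0 read [C0 read: already in M, no change] -> [M,I] [hit: read from M]
Op 3: C0 read [C0 read: already in M, no change] -> [M,I] [hit: read from M]
Op 4: C0 write [C0 write: already M (modified), no change] -> [M,I] [hit: write from M]
Op 5: C1 read [C1 read from I: others=['C0=M'] -> C1=S, others downsized to S] -> [S,S] [MISS #2: read from I]
Op 6: C0 write [C0 write: invalidate ['C1=S'] -> C0=M] -> [M,I] [MISS #3: write from S]
Op 7: C1 read [C1 read from I: others=['C0=M'] -> C1=S, others downsized to S] -> [S,S] [MISS #4: read from I]
Op 8: C0 read [C0 read: already in S, no change] -> [S,S] [hit: read from S]
Op 9: C0 write [C0 write: invalidate ['C1=S'] -> C0=M] -> [M,I] [MISS #5: write from S]
Op 10: C1 read [C1 read from I: others=['C0=M'] -> C1=S, others downsized to S] -> [S,S] [MISS #6: read from I]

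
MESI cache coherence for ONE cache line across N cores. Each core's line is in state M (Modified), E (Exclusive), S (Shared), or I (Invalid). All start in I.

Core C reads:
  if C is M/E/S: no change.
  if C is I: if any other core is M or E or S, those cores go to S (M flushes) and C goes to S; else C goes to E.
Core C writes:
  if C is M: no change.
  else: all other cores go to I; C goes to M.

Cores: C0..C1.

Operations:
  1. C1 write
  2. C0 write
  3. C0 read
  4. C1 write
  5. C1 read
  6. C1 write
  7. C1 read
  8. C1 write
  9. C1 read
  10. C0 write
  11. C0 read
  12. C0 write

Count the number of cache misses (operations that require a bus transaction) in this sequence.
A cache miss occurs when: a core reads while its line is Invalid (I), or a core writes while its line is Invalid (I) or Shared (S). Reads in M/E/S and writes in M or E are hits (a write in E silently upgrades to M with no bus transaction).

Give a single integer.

Answer: 4

Derivation:
Op 1: C1 write [C1 write: invalidate none -> C1=M] -> [I,M] [MISS #1: write from I]
Op 2: C0 write [C0 write: invalidate ['C1=M'] -> C0=M] -> [M,I] [MISS #2: write from I]
Op 3: C0 read [C0 read: already in M, no change] -> [M,I] [hit: read from M]
Op 4: C1 write [C1 write: invalidate ['C0=M'] -> C1=M] -> [I,M] [MISS #3: write from I]
Op 5: C1 read [C1 read: already in M, no change] -> [I,M] [hit: read from M]
Op 6: C1 write [C1 write: already M (modified), no change] -> [I,M] [hit: write from M]
Op 7: C1 read [C1 read: already in M, no change] -> [I,M] [hit: read from M]
Op 8: C1 write [C1 write: already M (modified), no change] -> [I,M] [hit: write from M]
Op 9: C1 read [C1 read: already in M, no change] -> [I,M] [hit: read from M]
Op 10: C0 write [C0 write: invalidate ['C1=M'] -> C0=M] -> [M,I] [MISS #4: write from I]
Op 11: C0 read [C0 read: already in M, no change] -> [M,I] [hit: read from M]
Op 12: C0 write [C0 write: already M (modified), no change] -> [M,I] [hit: write from M]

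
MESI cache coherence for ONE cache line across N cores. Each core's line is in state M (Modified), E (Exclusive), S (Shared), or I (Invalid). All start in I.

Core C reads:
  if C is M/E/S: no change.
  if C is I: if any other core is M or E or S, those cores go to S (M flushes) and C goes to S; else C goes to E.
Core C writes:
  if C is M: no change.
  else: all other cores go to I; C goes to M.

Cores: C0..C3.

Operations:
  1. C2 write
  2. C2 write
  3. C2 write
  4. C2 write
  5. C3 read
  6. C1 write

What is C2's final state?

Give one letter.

Op 1: C2 write [C2 write: invalidate none -> C2=M] -> [I,I,M,I]
Op 2: C2 write [C2 write: already M (modified), no change] -> [I,I,M,I]
Op 3: C2 write [C2 write: already M (modified), no change] -> [I,I,M,I]
Op 4: C2 write [C2 write: already M (modified), no change] -> [I,I,M,I]
Op 5: C3 read [C3 read from I: others=['C2=M'] -> C3=S, others downsized to S] -> [I,I,S,S]
Op 6: C1 write [C1 write: invalidate ['C2=S', 'C3=S'] -> C1=M] -> [I,M,I,I]

Answer: I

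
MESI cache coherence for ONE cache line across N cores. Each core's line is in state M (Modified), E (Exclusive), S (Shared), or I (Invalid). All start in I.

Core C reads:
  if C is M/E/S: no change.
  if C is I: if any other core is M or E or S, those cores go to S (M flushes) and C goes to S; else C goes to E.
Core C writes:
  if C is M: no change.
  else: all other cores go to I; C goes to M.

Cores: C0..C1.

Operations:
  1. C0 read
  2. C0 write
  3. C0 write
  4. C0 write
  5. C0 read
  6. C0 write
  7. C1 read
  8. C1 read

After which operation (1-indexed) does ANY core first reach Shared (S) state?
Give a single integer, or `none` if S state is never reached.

Op 1: C0 read [C0 read from I: no other sharers -> C0=E (exclusive)] -> [E,I]
Op 2: C0 write [C0 write: invalidate none -> C0=M] -> [M,I]
Op 3: C0 write [C0 write: already M (modified), no change] -> [M,I]
Op 4: C0 write [C0 write: already M (modified), no change] -> [M,I]
Op 5: C0 read [C0 read: already in M, no change] -> [M,I]
Op 6: C0 write [C0 write: already M (modified), no change] -> [M,I]
Op 7: C1 read [C1 read from I: others=['C0=M'] -> C1=S, others downsized to S] -> [S,S]
  -> First S state at op 7; remaining ops need not be traced.

Answer: 7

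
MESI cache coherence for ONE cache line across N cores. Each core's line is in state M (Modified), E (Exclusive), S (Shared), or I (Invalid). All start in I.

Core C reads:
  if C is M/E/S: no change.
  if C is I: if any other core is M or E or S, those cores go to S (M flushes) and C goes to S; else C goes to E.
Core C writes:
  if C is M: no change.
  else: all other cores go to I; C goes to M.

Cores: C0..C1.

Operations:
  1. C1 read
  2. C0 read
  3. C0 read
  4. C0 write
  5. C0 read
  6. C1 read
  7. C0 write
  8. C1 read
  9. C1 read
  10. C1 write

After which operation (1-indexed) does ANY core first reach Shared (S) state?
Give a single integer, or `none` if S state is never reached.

Op 1: C1 read [C1 read from I: no other sharers -> C1=E (exclusive)] -> [I,E]
Op 2: C0 read [C0 read from I: others=['C1=E'] -> C0=S, others downsized to S] -> [S,S]
  -> First S state at op 2; remaining ops need not be traced.

Answer: 2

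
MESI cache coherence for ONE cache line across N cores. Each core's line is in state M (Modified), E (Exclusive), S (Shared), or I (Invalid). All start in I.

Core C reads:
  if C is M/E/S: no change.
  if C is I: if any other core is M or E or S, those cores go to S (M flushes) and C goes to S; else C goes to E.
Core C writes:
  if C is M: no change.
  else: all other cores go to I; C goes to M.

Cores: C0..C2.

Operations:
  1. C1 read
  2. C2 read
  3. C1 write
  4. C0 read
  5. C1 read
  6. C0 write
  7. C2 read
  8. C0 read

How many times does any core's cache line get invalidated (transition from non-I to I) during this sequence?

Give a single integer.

Op 1: C1 read [C1 read from I: no other sharers -> C1=E (exclusive)] -> [I,E,I] (invalidations this op: 0; running total: 0)
Op 2: C2 read [C2 read from I: others=['C1=E'] -> C2=S, others downsized to S] -> [I,S,S] (invalidations this op: 0; running total: 0)
Op 3: C1 write [C1 write: invalidate ['C2=S'] -> C1=M] -> [I,M,I] (invalidations this op: 1; running total: 1)
Op 4: C0 read [C0 read from I: others=['C1=M'] -> C0=S, others downsized to S] -> [S,S,I] (invalidations this op: 0; running total: 1)
Op 5: C1 read [C1 read: already in S, no change] -> [S,S,I] (invalidations this op: 0; running total: 1)
Op 6: C0 write [C0 write: invalidate ['C1=S'] -> C0=M] -> [M,I,I] (invalidations this op: 1; running total: 2)
Op 7: C2 read [C2 read from I: others=['C0=M'] -> C2=S, others downsized to S] -> [S,I,S] (invalidations this op: 0; running total: 2)
Op 8: C0 read [C0 read: already in S, no change] -> [S,I,S] (invalidations this op: 0; running total: 2)

Answer: 2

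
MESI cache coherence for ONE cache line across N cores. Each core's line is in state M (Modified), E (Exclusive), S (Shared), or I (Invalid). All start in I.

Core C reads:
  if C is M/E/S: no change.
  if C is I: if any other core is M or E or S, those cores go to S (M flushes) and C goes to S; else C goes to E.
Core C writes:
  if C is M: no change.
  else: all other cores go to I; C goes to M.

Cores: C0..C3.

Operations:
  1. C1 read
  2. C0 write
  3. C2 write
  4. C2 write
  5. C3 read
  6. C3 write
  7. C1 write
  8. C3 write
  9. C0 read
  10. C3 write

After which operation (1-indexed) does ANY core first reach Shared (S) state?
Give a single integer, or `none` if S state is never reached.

Op 1: C1 read [C1 read from I: no other sharers -> C1=E (exclusive)] -> [I,E,I,I]
Op 2: C0 write [C0 write: invalidate ['C1=E'] -> C0=M] -> [M,I,I,I]
Op 3: C2 write [C2 write: invalidate ['C0=M'] -> C2=M] -> [I,I,M,I]
Op 4: C2 write [C2 write: already M (modified), no change] -> [I,I,M,I]
Op 5: C3 read [C3 read from I: others=['C2=M'] -> C3=S, others downsized to S] -> [I,I,S,S]
  -> First S state at op 5; remaining ops need not be traced.

Answer: 5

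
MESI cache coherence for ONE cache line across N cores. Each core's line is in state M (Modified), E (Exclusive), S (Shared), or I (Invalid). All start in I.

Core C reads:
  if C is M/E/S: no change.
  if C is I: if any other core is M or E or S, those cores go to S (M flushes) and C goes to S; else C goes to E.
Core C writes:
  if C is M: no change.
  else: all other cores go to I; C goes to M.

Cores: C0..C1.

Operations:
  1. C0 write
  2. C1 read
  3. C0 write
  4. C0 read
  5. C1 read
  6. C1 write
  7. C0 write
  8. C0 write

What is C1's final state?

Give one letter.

Answer: I

Derivation:
Op 1: C0 write [C0 write: invalidate none -> C0=M] -> [M,I]
Op 2: C1 read [C1 read from I: others=['C0=M'] -> C1=S, others downsized to S] -> [S,S]
Op 3: C0 write [C0 write: invalidate ['C1=S'] -> C0=M] -> [M,I]
Op 4: C0 read [C0 read: already in M, no change] -> [M,I]
Op 5: C1 read [C1 read from I: others=['C0=M'] -> C1=S, others downsized to S] -> [S,S]
Op 6: C1 write [C1 write: invalidate ['C0=S'] -> C1=M] -> [I,M]
Op 7: C0 write [C0 write: invalidate ['C1=M'] -> C0=M] -> [M,I]
Op 8: C0 write [C0 write: already M (modified), no change] -> [M,I]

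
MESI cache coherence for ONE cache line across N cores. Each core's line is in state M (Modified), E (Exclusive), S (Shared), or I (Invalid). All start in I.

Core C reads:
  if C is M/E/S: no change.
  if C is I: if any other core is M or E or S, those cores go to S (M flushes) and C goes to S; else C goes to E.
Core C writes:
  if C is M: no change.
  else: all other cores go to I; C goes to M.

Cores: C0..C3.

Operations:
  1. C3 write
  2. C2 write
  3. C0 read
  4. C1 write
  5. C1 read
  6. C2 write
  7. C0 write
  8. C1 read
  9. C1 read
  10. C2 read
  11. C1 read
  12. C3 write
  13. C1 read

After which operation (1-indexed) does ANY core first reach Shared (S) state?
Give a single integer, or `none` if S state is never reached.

Answer: 3

Derivation:
Op 1: C3 write [C3 write: invalidate none -> C3=M] -> [I,I,I,M]
Op 2: C2 write [C2 write: invalidate ['C3=M'] -> C2=M] -> [I,I,M,I]
Op 3: C0 read [C0 read from I: others=['C2=M'] -> C0=S, others downsized to S] -> [S,I,S,I]
  -> First S state at op 3; remaining ops need not be traced.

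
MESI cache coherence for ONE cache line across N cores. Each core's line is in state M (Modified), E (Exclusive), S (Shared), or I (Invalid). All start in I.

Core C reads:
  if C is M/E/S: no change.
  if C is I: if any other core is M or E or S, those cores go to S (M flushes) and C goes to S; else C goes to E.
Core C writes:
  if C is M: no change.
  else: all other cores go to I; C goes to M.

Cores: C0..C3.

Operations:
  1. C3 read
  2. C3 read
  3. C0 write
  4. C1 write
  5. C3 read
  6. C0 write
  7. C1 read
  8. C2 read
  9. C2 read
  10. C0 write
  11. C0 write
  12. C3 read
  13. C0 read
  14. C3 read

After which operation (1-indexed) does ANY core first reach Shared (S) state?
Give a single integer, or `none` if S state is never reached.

Answer: 5

Derivation:
Op 1: C3 read [C3 read from I: no other sharers -> C3=E (exclusive)] -> [I,I,I,E]
Op 2: C3 read [C3 read: already in E, no change] -> [I,I,I,E]
Op 3: C0 write [C0 write: invalidate ['C3=E'] -> C0=M] -> [M,I,I,I]
Op 4: C1 write [C1 write: invalidate ['C0=M'] -> C1=M] -> [I,M,I,I]
Op 5: C3 read [C3 read from I: others=['C1=M'] -> C3=S, others downsized to S] -> [I,S,I,S]
  -> First S state at op 5; remaining ops need not be traced.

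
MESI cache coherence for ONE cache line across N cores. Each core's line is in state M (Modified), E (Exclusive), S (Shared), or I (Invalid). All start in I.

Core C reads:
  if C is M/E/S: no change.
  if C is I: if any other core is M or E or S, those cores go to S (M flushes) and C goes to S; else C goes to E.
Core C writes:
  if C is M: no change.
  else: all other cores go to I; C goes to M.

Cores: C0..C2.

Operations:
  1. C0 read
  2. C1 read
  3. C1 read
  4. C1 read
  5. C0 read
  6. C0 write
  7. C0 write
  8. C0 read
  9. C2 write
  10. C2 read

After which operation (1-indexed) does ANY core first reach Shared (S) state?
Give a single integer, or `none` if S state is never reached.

Op 1: C0 read [C0 read from I: no other sharers -> C0=E (exclusive)] -> [E,I,I]
Op 2: C1 read [C1 read from I: others=['C0=E'] -> C1=S, others downsized to S] -> [S,S,I]
  -> First S state at op 2; remaining ops need not be traced.

Answer: 2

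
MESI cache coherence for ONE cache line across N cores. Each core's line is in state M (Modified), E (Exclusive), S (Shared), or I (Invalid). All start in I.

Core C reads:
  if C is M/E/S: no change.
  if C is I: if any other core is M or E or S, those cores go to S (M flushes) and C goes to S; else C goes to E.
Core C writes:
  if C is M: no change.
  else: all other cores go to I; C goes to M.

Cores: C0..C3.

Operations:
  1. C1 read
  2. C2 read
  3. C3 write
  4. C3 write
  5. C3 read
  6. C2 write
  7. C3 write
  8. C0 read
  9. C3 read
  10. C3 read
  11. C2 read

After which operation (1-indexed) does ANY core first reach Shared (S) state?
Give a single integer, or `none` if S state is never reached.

Answer: 2

Derivation:
Op 1: C1 read [C1 read from I: no other sharers -> C1=E (exclusive)] -> [I,E,I,I]
Op 2: C2 read [C2 read from I: others=['C1=E'] -> C2=S, others downsized to S] -> [I,S,S,I]
  -> First S state at op 2; remaining ops need not be traced.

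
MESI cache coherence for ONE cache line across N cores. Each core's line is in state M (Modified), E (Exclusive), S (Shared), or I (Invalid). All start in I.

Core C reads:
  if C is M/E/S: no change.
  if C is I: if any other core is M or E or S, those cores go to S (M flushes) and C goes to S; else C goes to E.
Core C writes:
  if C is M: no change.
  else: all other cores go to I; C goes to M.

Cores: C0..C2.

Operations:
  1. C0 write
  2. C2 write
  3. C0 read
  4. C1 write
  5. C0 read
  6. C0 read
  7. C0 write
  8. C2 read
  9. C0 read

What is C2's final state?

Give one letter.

Answer: S

Derivation:
Op 1: C0 write [C0 write: invalidate none -> C0=M] -> [M,I,I]
Op 2: C2 write [C2 write: invalidate ['C0=M'] -> C2=M] -> [I,I,M]
Op 3: C0 read [C0 read from I: others=['C2=M'] -> C0=S, others downsized to S] -> [S,I,S]
Op 4: C1 write [C1 write: invalidate ['C0=S', 'C2=S'] -> C1=M] -> [I,M,I]
Op 5: C0 read [C0 read from I: others=['C1=M'] -> C0=S, others downsized to S] -> [S,S,I]
Op 6: C0 read [C0 read: already in S, no change] -> [S,S,I]
Op 7: C0 write [C0 write: invalidate ['C1=S'] -> C0=M] -> [M,I,I]
Op 8: C2 read [C2 read from I: others=['C0=M'] -> C2=S, others downsized to S] -> [S,I,S]
Op 9: C0 read [C0 read: already in S, no change] -> [S,I,S]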